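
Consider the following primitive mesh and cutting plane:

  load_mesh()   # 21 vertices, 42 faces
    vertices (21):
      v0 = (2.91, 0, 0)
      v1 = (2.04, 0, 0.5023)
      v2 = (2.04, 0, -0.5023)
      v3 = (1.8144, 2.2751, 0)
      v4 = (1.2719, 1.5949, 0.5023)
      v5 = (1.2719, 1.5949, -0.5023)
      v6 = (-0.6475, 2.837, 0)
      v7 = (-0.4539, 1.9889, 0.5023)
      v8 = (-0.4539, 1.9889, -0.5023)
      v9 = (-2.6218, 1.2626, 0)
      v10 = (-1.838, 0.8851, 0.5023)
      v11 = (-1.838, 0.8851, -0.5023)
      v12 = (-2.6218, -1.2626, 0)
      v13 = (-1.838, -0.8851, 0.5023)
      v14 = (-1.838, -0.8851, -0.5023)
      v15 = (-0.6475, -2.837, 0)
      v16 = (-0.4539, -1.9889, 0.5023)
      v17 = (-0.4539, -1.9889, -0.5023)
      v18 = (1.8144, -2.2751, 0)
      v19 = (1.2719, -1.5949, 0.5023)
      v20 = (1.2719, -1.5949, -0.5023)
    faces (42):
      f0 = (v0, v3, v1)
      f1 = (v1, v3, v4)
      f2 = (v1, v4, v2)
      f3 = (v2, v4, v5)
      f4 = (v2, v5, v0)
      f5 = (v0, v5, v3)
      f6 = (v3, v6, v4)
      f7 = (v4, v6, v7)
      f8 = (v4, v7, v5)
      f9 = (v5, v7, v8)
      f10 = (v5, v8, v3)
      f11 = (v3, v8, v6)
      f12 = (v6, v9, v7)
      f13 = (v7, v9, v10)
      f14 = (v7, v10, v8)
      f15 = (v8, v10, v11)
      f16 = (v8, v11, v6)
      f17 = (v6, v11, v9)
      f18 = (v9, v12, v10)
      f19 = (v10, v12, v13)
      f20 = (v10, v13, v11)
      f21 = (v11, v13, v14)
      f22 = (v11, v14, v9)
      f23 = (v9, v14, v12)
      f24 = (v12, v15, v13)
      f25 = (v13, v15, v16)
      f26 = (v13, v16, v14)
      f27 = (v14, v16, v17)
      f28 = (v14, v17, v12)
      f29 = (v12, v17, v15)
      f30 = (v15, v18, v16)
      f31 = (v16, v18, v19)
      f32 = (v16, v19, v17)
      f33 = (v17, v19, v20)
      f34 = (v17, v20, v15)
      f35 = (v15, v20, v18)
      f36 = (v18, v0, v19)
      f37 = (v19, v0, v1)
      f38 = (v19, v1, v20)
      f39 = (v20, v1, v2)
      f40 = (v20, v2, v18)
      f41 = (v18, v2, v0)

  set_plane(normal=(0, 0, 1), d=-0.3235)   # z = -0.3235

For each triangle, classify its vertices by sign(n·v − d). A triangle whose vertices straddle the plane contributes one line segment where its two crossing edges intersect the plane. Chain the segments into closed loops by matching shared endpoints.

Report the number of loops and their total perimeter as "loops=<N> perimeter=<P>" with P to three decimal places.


loops=2 perimeter=26.665

Straddling triangles (28 of 42):
  (v1,v4,v2) [++-] → (1.90329, 0.283862, -0.3235)–(2.04, 0, -0.3235)  len=0.3151
  (v2,v4,v5) [-+-] → (1.90329, 0.283862, -0.3235)–(1.2719, 1.5949, -0.3235)  len=1.4552
  (v2,v5,v0) [--+] → (1.855, 1.02718, -0.3235)–(2.34969, 0, -0.3235)  len=1.1401
  (v0,v5,v3) [+-+] → (1.855, 1.02718, -0.3235)–(1.46501, 1.83703, -0.3235)  len=0.8989
  (v4,v7,v5) [++-] → (0.96474, 1.66502, -0.3235)–(1.2719, 1.5949, -0.3235)  len=0.3151
  (v5,v7,v8) [-+-] → (0.96474, 1.66502, -0.3235)–(-0.4539, 1.9889, -0.3235)  len=1.4551
  (v5,v8,v3) [--+] → (0.35353, 2.09078, -0.3235)–(1.46501, 1.83703, -0.3235)  len=1.1401
  (v3,v8,v6) [+-+] → (0.35353, 2.09078, -0.3235)–(-0.522814, 2.29079, -0.3235)  len=0.8989
  (v7,v10,v8) [++-] → (-0.700244, 1.79244, -0.3235)–(-0.4539, 1.9889, -0.3235)  len=0.3151
  (v8,v10,v11) [-+-] → (-0.700244, 1.79244, -0.3235)–(-1.838, 0.8851, -0.3235)  len=1.4553
  (v8,v11,v6) [--+] → (-1.41423, 1.5799, -0.3235)–(-0.522814, 2.29079, -0.3235)  len=1.1402
  (v6,v11,v9) [+-+] → (-1.41423, 1.5799, -0.3235)–(-2.117, 1.01948, -0.3235)  len=0.8989
  (v10,v13,v11) [++-] → (-1.838, 0.570038, -0.3235)–(-1.838, 0.8851, -0.3235)  len=0.3151
  (v11,v13,v14) [-+-] → (-1.838, 0.570038, -0.3235)–(-1.838, -0.8851, -0.3235)  len=1.4551
  (v11,v14,v9) [--+] → (-2.117, -0.120599, -0.3235)–(-2.117, 1.01948, -0.3235)  len=1.1401
  (v9,v14,v12) [+-+] → (-2.117, -0.120599, -0.3235)–(-2.117, -1.01948, -0.3235)  len=0.8989
  (v13,v16,v14) [++-] → (-1.59166, -1.08156, -0.3235)–(-1.838, -0.8851, -0.3235)  len=0.3151
  (v14,v16,v17) [-+-] → (-1.59166, -1.08156, -0.3235)–(-0.4539, -1.9889, -0.3235)  len=1.4553
  (v14,v17,v12) [--+] → (-1.22559, -1.73036, -0.3235)–(-2.117, -1.01948, -0.3235)  len=1.1402
  (v12,v17,v15) [+-+] → (-1.22559, -1.73036, -0.3235)–(-0.522814, -2.29079, -0.3235)  len=0.8989
  (v16,v19,v17) [++-] → (-0.14674, -1.91878, -0.3235)–(-0.4539, -1.9889, -0.3235)  len=0.3151
  (v17,v19,v20) [-+-] → (-0.14674, -1.91878, -0.3235)–(1.2719, -1.5949, -0.3235)  len=1.4551
  (v17,v20,v15) [--+] → (0.588665, -2.03704, -0.3235)–(-0.522814, -2.29079, -0.3235)  len=1.1401
  (v15,v20,v18) [+-+] → (0.588665, -2.03704, -0.3235)–(1.46501, -1.83703, -0.3235)  len=0.8989
  (v19,v1,v20) [++-] → (1.40861, -1.31104, -0.3235)–(1.2719, -1.5949, -0.3235)  len=0.3151
  (v20,v1,v2) [-+-] → (1.40861, -1.31104, -0.3235)–(2.04, 0, -0.3235)  len=1.4552
  (v20,v2,v18) [--+] → (1.95969, -0.80985, -0.3235)–(1.46501, -1.83703, -0.3235)  len=1.1401
  (v18,v2,v0) [+-+] → (1.95969, -0.80985, -0.3235)–(2.34969, 0, -0.3235)  len=0.8989

Chained into 2 loop(s):
  loop 1: 14 segments, perimeter = 12.3917
  loop 2: 14 segments, perimeter = 14.2728
Total perimeter = 26.665


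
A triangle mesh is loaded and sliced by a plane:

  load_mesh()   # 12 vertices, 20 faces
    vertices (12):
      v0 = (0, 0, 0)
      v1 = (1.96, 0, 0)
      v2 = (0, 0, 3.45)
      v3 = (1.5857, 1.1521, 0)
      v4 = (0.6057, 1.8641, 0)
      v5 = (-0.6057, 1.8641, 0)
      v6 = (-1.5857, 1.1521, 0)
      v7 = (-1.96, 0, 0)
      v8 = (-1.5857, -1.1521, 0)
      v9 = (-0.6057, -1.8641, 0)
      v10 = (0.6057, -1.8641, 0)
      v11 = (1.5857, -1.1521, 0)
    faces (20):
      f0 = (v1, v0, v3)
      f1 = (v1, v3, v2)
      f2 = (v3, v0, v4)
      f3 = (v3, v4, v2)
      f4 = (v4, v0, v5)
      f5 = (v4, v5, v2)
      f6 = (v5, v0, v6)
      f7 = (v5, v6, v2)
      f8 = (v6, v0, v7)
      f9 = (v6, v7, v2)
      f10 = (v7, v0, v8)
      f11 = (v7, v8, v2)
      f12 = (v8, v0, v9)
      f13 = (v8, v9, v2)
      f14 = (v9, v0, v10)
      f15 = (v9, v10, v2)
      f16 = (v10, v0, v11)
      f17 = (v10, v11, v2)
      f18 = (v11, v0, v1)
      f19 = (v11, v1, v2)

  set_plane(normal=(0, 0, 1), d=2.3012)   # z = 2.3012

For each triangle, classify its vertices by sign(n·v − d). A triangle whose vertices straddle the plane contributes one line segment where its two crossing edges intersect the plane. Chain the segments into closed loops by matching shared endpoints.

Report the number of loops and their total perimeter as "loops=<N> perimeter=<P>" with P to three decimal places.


Straddling triangles (10 of 20):
  (v1,v3,v2) [--+] → (0.528015, 0.383633, 2.3012)–(0.652652, 0, 2.3012)  len=0.4034
  (v3,v4,v2) [--+] → (0.201689, 0.620718, 2.3012)–(0.528015, 0.383633, 2.3012)  len=0.4034
  (v4,v5,v2) [--+] → (-0.201689, 0.620718, 2.3012)–(0.201689, 0.620718, 2.3012)  len=0.4034
  (v5,v6,v2) [--+] → (-0.528015, 0.383633, 2.3012)–(-0.201689, 0.620718, 2.3012)  len=0.4034
  (v6,v7,v2) [--+] → (-0.652652, 0, 2.3012)–(-0.528015, 0.383633, 2.3012)  len=0.4034
  (v7,v8,v2) [--+] → (-0.528015, -0.383633, 2.3012)–(-0.652652, 0, 2.3012)  len=0.4034
  (v8,v9,v2) [--+] → (-0.201689, -0.620718, 2.3012)–(-0.528015, -0.383633, 2.3012)  len=0.4034
  (v9,v10,v2) [--+] → (0.201689, -0.620718, 2.3012)–(-0.201689, -0.620718, 2.3012)  len=0.4034
  (v10,v11,v2) [--+] → (0.528015, -0.383633, 2.3012)–(0.201689, -0.620718, 2.3012)  len=0.4034
  (v11,v1,v2) [--+] → (0.652652, 0, 2.3012)–(0.528015, -0.383633, 2.3012)  len=0.4034

Chained into 1 loop(s):
  loop 1: 10 segments, perimeter = 4.0337
Total perimeter = 4.034

loops=1 perimeter=4.034


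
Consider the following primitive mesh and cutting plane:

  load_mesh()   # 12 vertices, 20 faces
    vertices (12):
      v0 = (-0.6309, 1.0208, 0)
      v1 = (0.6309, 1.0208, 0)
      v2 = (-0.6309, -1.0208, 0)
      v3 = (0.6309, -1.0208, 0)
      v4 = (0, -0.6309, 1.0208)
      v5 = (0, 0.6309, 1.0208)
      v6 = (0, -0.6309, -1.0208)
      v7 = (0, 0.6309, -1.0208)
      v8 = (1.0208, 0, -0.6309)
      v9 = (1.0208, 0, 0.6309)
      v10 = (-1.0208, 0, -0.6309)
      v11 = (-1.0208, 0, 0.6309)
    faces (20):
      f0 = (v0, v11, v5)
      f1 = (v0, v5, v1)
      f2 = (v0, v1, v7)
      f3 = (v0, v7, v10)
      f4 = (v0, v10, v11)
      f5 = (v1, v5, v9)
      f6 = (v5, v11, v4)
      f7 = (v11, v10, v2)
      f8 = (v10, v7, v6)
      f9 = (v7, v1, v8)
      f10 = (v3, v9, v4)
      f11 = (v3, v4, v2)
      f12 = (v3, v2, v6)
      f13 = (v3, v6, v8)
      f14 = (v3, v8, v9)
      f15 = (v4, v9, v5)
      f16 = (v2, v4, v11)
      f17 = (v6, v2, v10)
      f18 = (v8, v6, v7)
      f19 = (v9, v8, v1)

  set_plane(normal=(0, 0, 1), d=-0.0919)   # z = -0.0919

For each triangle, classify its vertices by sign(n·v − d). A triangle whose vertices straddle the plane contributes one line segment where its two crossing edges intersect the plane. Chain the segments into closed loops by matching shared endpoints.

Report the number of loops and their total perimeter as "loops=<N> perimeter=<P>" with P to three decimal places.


loops=1 perimeter=6.673

Straddling triangles (10 of 20):
  (v0,v1,v7) [++-] → (0.574102, 0.985698, -0.0919)–(-0.574102, 0.985698, -0.0919)  len=1.1482
  (v0,v7,v10) [+--] → (-0.574102, 0.985698, -0.0919)–(-0.687695, 0.872105, -0.0919)  len=0.1606
  (v0,v10,v11) [+-+] → (-0.687695, 0.872105, -0.0919)–(-1.0208, 0, -0.0919)  len=0.9336
  (v11,v10,v2) [+-+] → (-1.0208, 0, -0.0919)–(-0.687695, -0.872105, -0.0919)  len=0.9336
  (v7,v1,v8) [-+-] → (0.574102, 0.985698, -0.0919)–(0.687695, 0.872105, -0.0919)  len=0.1606
  (v3,v2,v6) [++-] → (-0.574102, -0.985698, -0.0919)–(0.574102, -0.985698, -0.0919)  len=1.1482
  (v3,v6,v8) [+--] → (0.574102, -0.985698, -0.0919)–(0.687695, -0.872105, -0.0919)  len=0.1606
  (v3,v8,v9) [+-+] → (0.687695, -0.872105, -0.0919)–(1.0208, 0, -0.0919)  len=0.9336
  (v6,v2,v10) [-+-] → (-0.574102, -0.985698, -0.0919)–(-0.687695, -0.872105, -0.0919)  len=0.1606
  (v9,v8,v1) [+-+] → (1.0208, 0, -0.0919)–(0.687695, 0.872105, -0.0919)  len=0.9336

Chained into 1 loop(s):
  loop 1: 10 segments, perimeter = 6.6732
Total perimeter = 6.673


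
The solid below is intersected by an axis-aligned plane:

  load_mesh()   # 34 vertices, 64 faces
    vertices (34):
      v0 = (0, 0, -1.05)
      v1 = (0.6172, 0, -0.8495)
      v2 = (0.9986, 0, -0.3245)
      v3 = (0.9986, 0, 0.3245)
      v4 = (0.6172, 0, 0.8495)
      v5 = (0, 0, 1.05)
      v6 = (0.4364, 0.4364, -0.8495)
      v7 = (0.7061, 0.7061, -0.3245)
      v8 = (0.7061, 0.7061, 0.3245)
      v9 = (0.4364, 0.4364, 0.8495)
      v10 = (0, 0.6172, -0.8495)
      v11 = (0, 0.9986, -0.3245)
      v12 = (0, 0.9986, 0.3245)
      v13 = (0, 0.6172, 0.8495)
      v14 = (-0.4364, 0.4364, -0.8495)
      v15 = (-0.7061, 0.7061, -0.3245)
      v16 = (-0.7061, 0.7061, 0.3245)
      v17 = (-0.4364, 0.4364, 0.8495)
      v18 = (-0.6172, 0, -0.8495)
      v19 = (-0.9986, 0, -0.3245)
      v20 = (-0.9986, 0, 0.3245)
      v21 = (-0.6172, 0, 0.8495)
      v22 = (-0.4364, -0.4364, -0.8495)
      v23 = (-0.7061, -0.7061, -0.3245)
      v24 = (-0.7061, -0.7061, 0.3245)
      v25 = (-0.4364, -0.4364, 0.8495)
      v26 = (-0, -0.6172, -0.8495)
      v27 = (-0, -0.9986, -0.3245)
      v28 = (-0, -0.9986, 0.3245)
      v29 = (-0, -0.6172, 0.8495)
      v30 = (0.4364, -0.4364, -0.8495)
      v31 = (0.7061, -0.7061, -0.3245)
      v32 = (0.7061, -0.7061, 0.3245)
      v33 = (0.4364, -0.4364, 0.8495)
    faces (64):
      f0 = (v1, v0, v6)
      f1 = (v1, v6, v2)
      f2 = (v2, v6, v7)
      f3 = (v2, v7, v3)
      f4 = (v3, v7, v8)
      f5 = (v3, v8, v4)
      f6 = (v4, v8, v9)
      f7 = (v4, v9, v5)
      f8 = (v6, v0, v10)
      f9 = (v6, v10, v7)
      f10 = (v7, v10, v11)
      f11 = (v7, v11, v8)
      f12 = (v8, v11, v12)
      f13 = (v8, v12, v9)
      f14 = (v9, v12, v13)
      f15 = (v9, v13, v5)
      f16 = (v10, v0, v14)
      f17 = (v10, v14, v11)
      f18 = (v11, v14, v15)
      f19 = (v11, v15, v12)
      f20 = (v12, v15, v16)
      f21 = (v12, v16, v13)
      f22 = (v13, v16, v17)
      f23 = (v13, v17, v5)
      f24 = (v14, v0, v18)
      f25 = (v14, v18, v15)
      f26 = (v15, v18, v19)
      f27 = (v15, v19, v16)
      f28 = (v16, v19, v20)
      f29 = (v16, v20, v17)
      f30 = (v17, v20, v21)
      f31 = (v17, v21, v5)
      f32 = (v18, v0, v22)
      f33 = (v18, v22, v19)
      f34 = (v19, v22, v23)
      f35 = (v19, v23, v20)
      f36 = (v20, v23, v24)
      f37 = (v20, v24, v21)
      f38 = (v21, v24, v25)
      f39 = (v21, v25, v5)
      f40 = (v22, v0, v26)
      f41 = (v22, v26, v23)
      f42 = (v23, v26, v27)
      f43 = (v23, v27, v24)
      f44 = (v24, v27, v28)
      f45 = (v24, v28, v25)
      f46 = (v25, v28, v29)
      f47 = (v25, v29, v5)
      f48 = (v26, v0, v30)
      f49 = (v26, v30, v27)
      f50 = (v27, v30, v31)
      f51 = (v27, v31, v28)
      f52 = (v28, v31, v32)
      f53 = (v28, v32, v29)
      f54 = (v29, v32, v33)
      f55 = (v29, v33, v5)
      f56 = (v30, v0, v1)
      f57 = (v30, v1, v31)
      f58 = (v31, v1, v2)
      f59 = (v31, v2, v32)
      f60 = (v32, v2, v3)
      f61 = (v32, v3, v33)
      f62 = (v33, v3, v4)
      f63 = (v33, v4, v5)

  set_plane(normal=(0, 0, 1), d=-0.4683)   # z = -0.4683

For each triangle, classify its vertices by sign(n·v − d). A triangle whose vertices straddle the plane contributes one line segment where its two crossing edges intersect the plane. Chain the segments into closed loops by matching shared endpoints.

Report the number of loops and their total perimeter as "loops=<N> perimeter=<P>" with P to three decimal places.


loops=1 perimeter=5.475

Straddling triangles (16 of 64):
  (v1,v6,v2) [--+] → (0.844611, 0.119532, -0.4683)–(0.894133, 0, -0.4683)  len=0.1294
  (v2,v6,v7) [+-+] → (0.844611, 0.119532, -0.4683)–(0.632228, 0.632228, -0.4683)  len=0.5549
  (v6,v10,v7) [--+] → (0.512696, 0.68175, -0.4683)–(0.632228, 0.632228, -0.4683)  len=0.1294
  (v7,v10,v11) [+-+] → (0.512696, 0.68175, -0.4683)–(0, 0.894133, -0.4683)  len=0.5549
  (v10,v14,v11) [--+] → (-0.119532, 0.844611, -0.4683)–(0, 0.894133, -0.4683)  len=0.1294
  (v11,v14,v15) [+-+] → (-0.119532, 0.844611, -0.4683)–(-0.632228, 0.632228, -0.4683)  len=0.5549
  (v14,v18,v15) [--+] → (-0.68175, 0.512696, -0.4683)–(-0.632228, 0.632228, -0.4683)  len=0.1294
  (v15,v18,v19) [+-+] → (-0.68175, 0.512696, -0.4683)–(-0.894133, 0, -0.4683)  len=0.5549
  (v18,v22,v19) [--+] → (-0.844611, -0.119532, -0.4683)–(-0.894133, 0, -0.4683)  len=0.1294
  (v19,v22,v23) [+-+] → (-0.844611, -0.119532, -0.4683)–(-0.632228, -0.632228, -0.4683)  len=0.5549
  (v22,v26,v23) [--+] → (-0.512696, -0.68175, -0.4683)–(-0.632228, -0.632228, -0.4683)  len=0.1294
  (v23,v26,v27) [+-+] → (-0.512696, -0.68175, -0.4683)–(0, -0.894133, -0.4683)  len=0.5549
  (v26,v30,v27) [--+] → (0.119532, -0.844611, -0.4683)–(0, -0.894133, -0.4683)  len=0.1294
  (v27,v30,v31) [+-+] → (0.119532, -0.844611, -0.4683)–(0.632228, -0.632228, -0.4683)  len=0.5549
  (v30,v1,v31) [--+] → (0.68175, -0.512696, -0.4683)–(0.632228, -0.632228, -0.4683)  len=0.1294
  (v31,v1,v2) [+-+] → (0.68175, -0.512696, -0.4683)–(0.894133, 0, -0.4683)  len=0.5549

Chained into 1 loop(s):
  loop 1: 16 segments, perimeter = 5.4746
Total perimeter = 5.475


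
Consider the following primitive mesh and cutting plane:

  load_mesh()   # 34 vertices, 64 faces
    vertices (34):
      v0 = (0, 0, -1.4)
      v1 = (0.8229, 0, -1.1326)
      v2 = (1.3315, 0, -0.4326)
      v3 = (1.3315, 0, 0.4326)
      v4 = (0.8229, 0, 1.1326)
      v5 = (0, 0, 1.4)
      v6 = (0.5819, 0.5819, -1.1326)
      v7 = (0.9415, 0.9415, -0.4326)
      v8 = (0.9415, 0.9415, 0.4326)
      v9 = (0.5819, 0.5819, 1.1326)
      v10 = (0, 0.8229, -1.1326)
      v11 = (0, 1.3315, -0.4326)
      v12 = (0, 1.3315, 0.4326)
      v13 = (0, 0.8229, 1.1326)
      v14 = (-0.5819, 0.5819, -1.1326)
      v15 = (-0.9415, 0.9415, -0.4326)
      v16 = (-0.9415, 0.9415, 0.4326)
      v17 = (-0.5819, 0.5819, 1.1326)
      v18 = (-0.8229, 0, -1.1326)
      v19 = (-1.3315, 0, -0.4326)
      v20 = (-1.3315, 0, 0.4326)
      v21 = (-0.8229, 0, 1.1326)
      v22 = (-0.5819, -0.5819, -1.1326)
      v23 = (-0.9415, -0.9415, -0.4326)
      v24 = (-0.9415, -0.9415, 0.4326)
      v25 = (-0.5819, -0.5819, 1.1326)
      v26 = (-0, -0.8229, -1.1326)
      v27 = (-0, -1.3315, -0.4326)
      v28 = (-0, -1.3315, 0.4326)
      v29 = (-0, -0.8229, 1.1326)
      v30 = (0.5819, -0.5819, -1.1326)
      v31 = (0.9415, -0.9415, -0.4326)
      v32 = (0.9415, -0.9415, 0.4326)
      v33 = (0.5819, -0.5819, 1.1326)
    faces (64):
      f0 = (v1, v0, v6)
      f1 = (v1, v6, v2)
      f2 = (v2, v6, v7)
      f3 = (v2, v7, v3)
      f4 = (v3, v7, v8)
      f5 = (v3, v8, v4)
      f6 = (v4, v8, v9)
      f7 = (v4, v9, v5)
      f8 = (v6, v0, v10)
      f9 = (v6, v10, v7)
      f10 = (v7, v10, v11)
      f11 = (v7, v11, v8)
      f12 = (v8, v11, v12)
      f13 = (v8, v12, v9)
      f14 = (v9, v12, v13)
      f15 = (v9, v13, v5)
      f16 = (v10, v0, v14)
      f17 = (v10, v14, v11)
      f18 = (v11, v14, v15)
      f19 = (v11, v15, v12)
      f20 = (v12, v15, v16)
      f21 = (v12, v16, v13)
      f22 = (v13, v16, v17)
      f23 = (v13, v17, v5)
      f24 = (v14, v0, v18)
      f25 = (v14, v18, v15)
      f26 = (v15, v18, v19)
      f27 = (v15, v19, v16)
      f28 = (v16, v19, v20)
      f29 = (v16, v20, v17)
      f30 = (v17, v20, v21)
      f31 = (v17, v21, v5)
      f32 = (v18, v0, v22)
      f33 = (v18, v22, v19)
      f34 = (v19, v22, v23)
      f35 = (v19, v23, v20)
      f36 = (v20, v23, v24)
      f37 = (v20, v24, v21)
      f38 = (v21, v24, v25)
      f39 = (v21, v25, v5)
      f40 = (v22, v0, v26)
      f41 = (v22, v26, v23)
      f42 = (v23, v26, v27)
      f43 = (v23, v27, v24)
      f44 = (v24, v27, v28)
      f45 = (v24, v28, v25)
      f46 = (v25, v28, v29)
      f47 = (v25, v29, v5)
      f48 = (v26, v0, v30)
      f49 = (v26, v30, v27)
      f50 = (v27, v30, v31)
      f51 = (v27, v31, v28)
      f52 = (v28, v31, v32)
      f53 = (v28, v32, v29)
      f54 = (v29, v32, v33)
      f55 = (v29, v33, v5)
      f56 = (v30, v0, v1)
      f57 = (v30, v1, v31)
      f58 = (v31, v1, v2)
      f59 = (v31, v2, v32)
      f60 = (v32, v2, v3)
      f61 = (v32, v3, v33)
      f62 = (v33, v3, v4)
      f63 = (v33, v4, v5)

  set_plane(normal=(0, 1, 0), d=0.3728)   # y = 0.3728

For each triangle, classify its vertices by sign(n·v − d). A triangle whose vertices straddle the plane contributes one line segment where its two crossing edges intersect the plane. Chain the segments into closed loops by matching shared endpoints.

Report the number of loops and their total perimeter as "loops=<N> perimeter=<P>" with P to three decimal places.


loops=1 perimeter=7.940

Straddling triangles (20 of 64):
  (v1,v0,v6) [--+] → (0.3728, 0.3728, -1.22869)–(0.668501, 0.3728, -1.1326)  len=0.3109
  (v1,v6,v2) [-+-] → (0.668501, 0.3728, -1.1326)–(0.851261, 0.3728, -0.881062)  len=0.3109
  (v2,v6,v7) [-++] → (0.851261, 0.3728, -0.881062)–(1.17707, 0.3728, -0.4326)  len=0.5543
  (v2,v7,v3) [-+-] → (1.17707, 0.3728, -0.4326)–(1.17707, 0.3728, 0.090012)  len=0.5226
  (v3,v7,v8) [-++] → (1.17707, 0.3728, 0.090012)–(1.17707, 0.3728, 0.4326)  len=0.3426
  (v3,v8,v4) [-+-] → (1.17707, 0.3728, 0.4326)–(0.869861, 0.3728, 0.855425)  len=0.5226
  (v4,v8,v9) [-++] → (0.869861, 0.3728, 0.855425)–(0.668501, 0.3728, 1.1326)  len=0.3426
  (v4,v9,v5) [-+-] → (0.668501, 0.3728, 1.1326)–(0.3728, 0.3728, 1.22869)  len=0.3109
  (v6,v0,v10) [+-+] → (0.3728, 0.3728, -1.22869)–(0, 0.3728, -1.27886)  len=0.3762
  (v9,v13,v5) [++-] → (0, 0.3728, 1.27886)–(0.3728, 0.3728, 1.22869)  len=0.3762
  (v10,v0,v14) [+-+] → (0, 0.3728, -1.27886)–(-0.3728, 0.3728, -1.22869)  len=0.3762
  (v13,v17,v5) [++-] → (-0.3728, 0.3728, 1.22869)–(0, 0.3728, 1.27886)  len=0.3762
  (v14,v0,v18) [+--] → (-0.3728, 0.3728, -1.22869)–(-0.668501, 0.3728, -1.1326)  len=0.3109
  (v14,v18,v15) [+-+] → (-0.668501, 0.3728, -1.1326)–(-0.869861, 0.3728, -0.855425)  len=0.3426
  (v15,v18,v19) [+--] → (-0.869861, 0.3728, -0.855425)–(-1.17707, 0.3728, -0.4326)  len=0.5226
  (v15,v19,v16) [+-+] → (-1.17707, 0.3728, -0.4326)–(-1.17707, 0.3728, -0.090012)  len=0.3426
  (v16,v19,v20) [+--] → (-1.17707, 0.3728, -0.090012)–(-1.17707, 0.3728, 0.4326)  len=0.5226
  (v16,v20,v17) [+-+] → (-1.17707, 0.3728, 0.4326)–(-0.851261, 0.3728, 0.881062)  len=0.5543
  (v17,v20,v21) [+--] → (-0.851261, 0.3728, 0.881062)–(-0.668501, 0.3728, 1.1326)  len=0.3109
  (v17,v21,v5) [+--] → (-0.668501, 0.3728, 1.1326)–(-0.3728, 0.3728, 1.22869)  len=0.3109

Chained into 1 loop(s):
  loop 1: 20 segments, perimeter = 7.9397
Total perimeter = 7.940


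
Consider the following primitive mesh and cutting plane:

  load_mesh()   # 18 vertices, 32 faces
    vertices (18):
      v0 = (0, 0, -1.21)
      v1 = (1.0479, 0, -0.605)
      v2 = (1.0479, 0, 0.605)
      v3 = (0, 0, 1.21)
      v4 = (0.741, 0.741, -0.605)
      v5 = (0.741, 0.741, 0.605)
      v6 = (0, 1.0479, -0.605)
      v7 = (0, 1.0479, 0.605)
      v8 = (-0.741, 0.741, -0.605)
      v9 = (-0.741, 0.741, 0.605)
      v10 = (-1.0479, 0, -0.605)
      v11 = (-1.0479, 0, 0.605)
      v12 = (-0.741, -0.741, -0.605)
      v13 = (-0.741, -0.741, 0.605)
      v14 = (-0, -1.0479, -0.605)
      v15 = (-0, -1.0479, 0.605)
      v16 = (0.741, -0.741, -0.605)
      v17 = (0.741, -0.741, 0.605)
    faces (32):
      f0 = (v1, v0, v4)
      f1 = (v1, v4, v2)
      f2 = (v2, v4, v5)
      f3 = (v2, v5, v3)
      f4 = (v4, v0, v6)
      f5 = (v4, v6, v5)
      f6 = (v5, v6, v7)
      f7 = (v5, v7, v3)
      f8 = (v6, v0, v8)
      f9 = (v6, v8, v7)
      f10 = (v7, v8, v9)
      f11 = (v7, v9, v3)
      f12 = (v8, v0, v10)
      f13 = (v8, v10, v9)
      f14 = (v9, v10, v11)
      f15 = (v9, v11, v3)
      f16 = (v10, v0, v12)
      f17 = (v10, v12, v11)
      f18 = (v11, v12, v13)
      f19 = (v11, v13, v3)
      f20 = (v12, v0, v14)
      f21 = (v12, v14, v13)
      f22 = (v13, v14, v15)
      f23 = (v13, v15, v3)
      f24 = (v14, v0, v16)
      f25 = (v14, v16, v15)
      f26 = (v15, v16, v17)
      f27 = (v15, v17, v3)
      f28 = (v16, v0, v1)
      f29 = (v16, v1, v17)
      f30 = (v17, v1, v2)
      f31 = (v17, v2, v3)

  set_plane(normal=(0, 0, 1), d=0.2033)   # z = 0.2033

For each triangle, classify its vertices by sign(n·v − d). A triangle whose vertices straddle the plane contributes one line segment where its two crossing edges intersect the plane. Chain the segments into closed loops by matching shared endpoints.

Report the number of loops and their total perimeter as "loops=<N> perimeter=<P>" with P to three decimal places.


loops=1 perimeter=6.416

Straddling triangles (16 of 32):
  (v1,v4,v2) [--+] → (0.946014, 0.246, 0.2033)–(1.0479, 0, 0.2033)  len=0.2663
  (v2,v4,v5) [+-+] → (0.946014, 0.246, 0.2033)–(0.741, 0.741, 0.2033)  len=0.5358
  (v4,v6,v5) [--+] → (0.495, 0.842886, 0.2033)–(0.741, 0.741, 0.2033)  len=0.2663
  (v5,v6,v7) [+-+] → (0.495, 0.842886, 0.2033)–(0, 1.0479, 0.2033)  len=0.5358
  (v6,v8,v7) [--+] → (-0.246, 0.946014, 0.2033)–(0, 1.0479, 0.2033)  len=0.2663
  (v7,v8,v9) [+-+] → (-0.246, 0.946014, 0.2033)–(-0.741, 0.741, 0.2033)  len=0.5358
  (v8,v10,v9) [--+] → (-0.842886, 0.495, 0.2033)–(-0.741, 0.741, 0.2033)  len=0.2663
  (v9,v10,v11) [+-+] → (-0.842886, 0.495, 0.2033)–(-1.0479, 0, 0.2033)  len=0.5358
  (v10,v12,v11) [--+] → (-0.946014, -0.246, 0.2033)–(-1.0479, 0, 0.2033)  len=0.2663
  (v11,v12,v13) [+-+] → (-0.946014, -0.246, 0.2033)–(-0.741, -0.741, 0.2033)  len=0.5358
  (v12,v14,v13) [--+] → (-0.495, -0.842886, 0.2033)–(-0.741, -0.741, 0.2033)  len=0.2663
  (v13,v14,v15) [+-+] → (-0.495, -0.842886, 0.2033)–(0, -1.0479, 0.2033)  len=0.5358
  (v14,v16,v15) [--+] → (0.246, -0.946014, 0.2033)–(0, -1.0479, 0.2033)  len=0.2663
  (v15,v16,v17) [+-+] → (0.246, -0.946014, 0.2033)–(0.741, -0.741, 0.2033)  len=0.5358
  (v16,v1,v17) [--+] → (0.842886, -0.495, 0.2033)–(0.741, -0.741, 0.2033)  len=0.2663
  (v17,v1,v2) [+-+] → (0.842886, -0.495, 0.2033)–(1.0479, 0, 0.2033)  len=0.5358

Chained into 1 loop(s):
  loop 1: 16 segments, perimeter = 6.4163
Total perimeter = 6.416


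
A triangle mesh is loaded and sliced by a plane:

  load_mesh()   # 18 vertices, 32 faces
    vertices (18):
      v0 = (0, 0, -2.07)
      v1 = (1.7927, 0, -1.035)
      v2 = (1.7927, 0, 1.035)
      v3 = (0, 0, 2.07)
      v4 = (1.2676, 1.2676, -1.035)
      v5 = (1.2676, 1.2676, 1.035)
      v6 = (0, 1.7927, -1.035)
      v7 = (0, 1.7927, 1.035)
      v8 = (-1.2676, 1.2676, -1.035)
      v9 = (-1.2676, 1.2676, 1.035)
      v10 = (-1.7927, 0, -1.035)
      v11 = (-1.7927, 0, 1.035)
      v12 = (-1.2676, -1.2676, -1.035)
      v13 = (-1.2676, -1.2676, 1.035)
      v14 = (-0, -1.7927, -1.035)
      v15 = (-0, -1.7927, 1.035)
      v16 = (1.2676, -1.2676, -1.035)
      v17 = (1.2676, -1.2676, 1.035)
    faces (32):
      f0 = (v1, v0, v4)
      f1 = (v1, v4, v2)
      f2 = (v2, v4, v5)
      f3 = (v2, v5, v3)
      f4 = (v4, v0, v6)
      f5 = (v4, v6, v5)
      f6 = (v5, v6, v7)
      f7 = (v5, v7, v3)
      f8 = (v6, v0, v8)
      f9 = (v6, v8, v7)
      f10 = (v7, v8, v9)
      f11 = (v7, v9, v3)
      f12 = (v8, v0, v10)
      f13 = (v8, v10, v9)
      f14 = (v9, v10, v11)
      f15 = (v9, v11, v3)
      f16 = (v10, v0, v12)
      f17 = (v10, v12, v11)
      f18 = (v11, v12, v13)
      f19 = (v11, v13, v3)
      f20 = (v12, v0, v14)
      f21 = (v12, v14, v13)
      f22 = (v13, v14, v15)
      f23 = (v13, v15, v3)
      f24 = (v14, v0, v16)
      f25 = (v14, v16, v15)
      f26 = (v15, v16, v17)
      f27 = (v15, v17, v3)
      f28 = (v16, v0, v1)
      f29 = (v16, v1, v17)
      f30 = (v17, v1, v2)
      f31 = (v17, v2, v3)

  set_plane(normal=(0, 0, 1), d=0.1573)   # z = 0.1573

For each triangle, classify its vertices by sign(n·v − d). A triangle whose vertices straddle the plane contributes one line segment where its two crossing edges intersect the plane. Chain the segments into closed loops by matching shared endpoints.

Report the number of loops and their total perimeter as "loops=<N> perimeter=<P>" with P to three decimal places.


loops=1 perimeter=10.976

Straddling triangles (16 of 32):
  (v1,v4,v2) [--+] → (1.57005, 0.537475, 0.1573)–(1.7927, 0, 0.1573)  len=0.5818
  (v2,v4,v5) [+-+] → (1.57005, 0.537475, 0.1573)–(1.2676, 1.2676, 0.1573)  len=0.7903
  (v4,v6,v5) [--+] → (0.730125, 1.49025, 0.1573)–(1.2676, 1.2676, 0.1573)  len=0.5818
  (v5,v6,v7) [+-+] → (0.730125, 1.49025, 0.1573)–(0, 1.7927, 0.1573)  len=0.7903
  (v6,v8,v7) [--+] → (-0.537475, 1.57005, 0.1573)–(0, 1.7927, 0.1573)  len=0.5818
  (v7,v8,v9) [+-+] → (-0.537475, 1.57005, 0.1573)–(-1.2676, 1.2676, 0.1573)  len=0.7903
  (v8,v10,v9) [--+] → (-1.49025, 0.730125, 0.1573)–(-1.2676, 1.2676, 0.1573)  len=0.5818
  (v9,v10,v11) [+-+] → (-1.49025, 0.730125, 0.1573)–(-1.7927, 0, 0.1573)  len=0.7903
  (v10,v12,v11) [--+] → (-1.57005, -0.537475, 0.1573)–(-1.7927, 0, 0.1573)  len=0.5818
  (v11,v12,v13) [+-+] → (-1.57005, -0.537475, 0.1573)–(-1.2676, -1.2676, 0.1573)  len=0.7903
  (v12,v14,v13) [--+] → (-0.730125, -1.49025, 0.1573)–(-1.2676, -1.2676, 0.1573)  len=0.5818
  (v13,v14,v15) [+-+] → (-0.730125, -1.49025, 0.1573)–(0, -1.7927, 0.1573)  len=0.7903
  (v14,v16,v15) [--+] → (0.537475, -1.57005, 0.1573)–(0, -1.7927, 0.1573)  len=0.5818
  (v15,v16,v17) [+-+] → (0.537475, -1.57005, 0.1573)–(1.2676, -1.2676, 0.1573)  len=0.7903
  (v16,v1,v17) [--+] → (1.49025, -0.730125, 0.1573)–(1.2676, -1.2676, 0.1573)  len=0.5818
  (v17,v1,v2) [+-+] → (1.49025, -0.730125, 0.1573)–(1.7927, 0, 0.1573)  len=0.7903

Chained into 1 loop(s):
  loop 1: 16 segments, perimeter = 10.9765
Total perimeter = 10.976


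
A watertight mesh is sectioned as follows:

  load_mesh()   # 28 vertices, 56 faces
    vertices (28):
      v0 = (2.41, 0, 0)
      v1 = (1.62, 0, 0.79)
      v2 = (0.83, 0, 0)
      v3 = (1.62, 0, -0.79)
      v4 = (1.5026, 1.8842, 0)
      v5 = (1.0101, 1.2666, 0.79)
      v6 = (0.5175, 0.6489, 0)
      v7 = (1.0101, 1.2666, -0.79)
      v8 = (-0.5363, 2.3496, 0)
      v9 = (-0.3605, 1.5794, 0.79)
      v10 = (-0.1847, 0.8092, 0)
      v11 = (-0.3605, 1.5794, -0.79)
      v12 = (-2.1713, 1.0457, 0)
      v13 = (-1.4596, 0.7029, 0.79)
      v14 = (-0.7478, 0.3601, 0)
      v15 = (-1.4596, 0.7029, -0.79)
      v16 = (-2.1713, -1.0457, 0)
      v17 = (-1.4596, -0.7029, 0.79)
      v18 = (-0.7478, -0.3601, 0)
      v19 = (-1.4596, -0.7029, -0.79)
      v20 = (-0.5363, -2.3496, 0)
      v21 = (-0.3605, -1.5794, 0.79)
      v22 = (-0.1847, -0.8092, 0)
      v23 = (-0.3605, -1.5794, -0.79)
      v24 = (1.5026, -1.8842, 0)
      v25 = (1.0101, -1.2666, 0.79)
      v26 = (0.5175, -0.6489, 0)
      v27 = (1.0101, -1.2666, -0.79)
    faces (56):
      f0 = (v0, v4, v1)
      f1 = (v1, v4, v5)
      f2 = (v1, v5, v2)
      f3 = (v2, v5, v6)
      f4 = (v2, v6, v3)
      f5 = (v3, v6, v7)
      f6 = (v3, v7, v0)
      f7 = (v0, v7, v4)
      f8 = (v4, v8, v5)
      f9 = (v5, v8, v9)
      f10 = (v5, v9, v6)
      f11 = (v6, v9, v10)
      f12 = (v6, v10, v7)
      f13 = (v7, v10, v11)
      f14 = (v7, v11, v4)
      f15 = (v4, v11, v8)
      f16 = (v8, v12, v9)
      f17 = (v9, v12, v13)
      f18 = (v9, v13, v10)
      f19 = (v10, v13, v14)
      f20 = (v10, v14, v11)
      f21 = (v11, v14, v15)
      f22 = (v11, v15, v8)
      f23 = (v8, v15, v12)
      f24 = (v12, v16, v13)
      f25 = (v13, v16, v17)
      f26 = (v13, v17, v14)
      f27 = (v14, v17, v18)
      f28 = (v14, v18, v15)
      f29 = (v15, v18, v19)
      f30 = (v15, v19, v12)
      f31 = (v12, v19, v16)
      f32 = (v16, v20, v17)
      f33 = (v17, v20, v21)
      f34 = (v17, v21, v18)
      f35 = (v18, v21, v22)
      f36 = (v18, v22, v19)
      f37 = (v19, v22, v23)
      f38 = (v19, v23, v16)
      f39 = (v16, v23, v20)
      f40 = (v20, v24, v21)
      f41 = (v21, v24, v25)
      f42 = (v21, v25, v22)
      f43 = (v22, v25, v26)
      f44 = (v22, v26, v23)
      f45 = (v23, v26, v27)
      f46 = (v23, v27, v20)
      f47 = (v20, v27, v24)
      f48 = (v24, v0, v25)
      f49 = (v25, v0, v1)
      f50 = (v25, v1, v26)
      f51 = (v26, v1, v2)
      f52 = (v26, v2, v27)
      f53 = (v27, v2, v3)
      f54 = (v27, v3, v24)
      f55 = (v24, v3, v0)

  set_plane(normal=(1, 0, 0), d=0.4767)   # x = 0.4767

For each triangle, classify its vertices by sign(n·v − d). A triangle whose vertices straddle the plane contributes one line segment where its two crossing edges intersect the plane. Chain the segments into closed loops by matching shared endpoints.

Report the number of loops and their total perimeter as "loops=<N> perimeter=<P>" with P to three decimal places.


Straddling triangles (16 of 56):
  (v4,v8,v5) [+-+] → (0.4767, 2.11837, 0)–(0.4767, 1.64016, 0.517505)  len=0.7046
  (v5,v8,v9) [+--] → (0.4767, 1.64016, 0.517505)–(0.4767, 1.38833, 0.79)  len=0.3710
  (v5,v9,v6) [+-+] → (0.4767, 1.38833, 0.79)–(0.4767, 0.69214, 0.0367107)  len=1.0257
  (v6,v9,v10) [+--] → (0.4767, 0.69214, 0.0367107)–(0.4767, 0.658214, 0)  len=0.0500
  (v6,v10,v7) [+-+] → (0.4767, 0.658214, 0)–(0.4767, 1.0624, -0.437317)  len=0.5955
  (v7,v10,v11) [+--] → (0.4767, 1.0624, -0.437317)–(0.4767, 1.38833, -0.79)  len=0.4802
  (v7,v11,v4) [+-+] → (0.4767, 1.38833, -0.79)–(0.4767, 1.71636, -0.435007)  len=0.4833
  (v4,v11,v8) [+--] → (0.4767, 1.71636, -0.435007)–(0.4767, 2.11837, 0)  len=0.5923
  (v20,v24,v21) [-+-] → (0.4767, -2.11837, 0)–(0.4767, -1.71636, 0.435007)  len=0.5923
  (v21,v24,v25) [-++] → (0.4767, -1.71636, 0.435007)–(0.4767, -1.38833, 0.79)  len=0.4833
  (v21,v25,v22) [-+-] → (0.4767, -1.38833, 0.79)–(0.4767, -1.0624, 0.437317)  len=0.4802
  (v22,v25,v26) [-++] → (0.4767, -1.0624, 0.437317)–(0.4767, -0.658214, 0)  len=0.5955
  (v22,v26,v23) [-+-] → (0.4767, -0.658214, 0)–(0.4767, -0.69214, -0.0367107)  len=0.0500
  (v23,v26,v27) [-++] → (0.4767, -0.69214, -0.0367107)–(0.4767, -1.38833, -0.79)  len=1.0257
  (v23,v27,v20) [-+-] → (0.4767, -1.38833, -0.79)–(0.4767, -1.64016, -0.517505)  len=0.3710
  (v20,v27,v24) [-++] → (0.4767, -1.64016, -0.517505)–(0.4767, -2.11837, 0)  len=0.7046

Chained into 2 loop(s):
  loop 1: 8 segments, perimeter = 4.3028
  loop 2: 8 segments, perimeter = 4.3028
Total perimeter = 8.606

loops=2 perimeter=8.606


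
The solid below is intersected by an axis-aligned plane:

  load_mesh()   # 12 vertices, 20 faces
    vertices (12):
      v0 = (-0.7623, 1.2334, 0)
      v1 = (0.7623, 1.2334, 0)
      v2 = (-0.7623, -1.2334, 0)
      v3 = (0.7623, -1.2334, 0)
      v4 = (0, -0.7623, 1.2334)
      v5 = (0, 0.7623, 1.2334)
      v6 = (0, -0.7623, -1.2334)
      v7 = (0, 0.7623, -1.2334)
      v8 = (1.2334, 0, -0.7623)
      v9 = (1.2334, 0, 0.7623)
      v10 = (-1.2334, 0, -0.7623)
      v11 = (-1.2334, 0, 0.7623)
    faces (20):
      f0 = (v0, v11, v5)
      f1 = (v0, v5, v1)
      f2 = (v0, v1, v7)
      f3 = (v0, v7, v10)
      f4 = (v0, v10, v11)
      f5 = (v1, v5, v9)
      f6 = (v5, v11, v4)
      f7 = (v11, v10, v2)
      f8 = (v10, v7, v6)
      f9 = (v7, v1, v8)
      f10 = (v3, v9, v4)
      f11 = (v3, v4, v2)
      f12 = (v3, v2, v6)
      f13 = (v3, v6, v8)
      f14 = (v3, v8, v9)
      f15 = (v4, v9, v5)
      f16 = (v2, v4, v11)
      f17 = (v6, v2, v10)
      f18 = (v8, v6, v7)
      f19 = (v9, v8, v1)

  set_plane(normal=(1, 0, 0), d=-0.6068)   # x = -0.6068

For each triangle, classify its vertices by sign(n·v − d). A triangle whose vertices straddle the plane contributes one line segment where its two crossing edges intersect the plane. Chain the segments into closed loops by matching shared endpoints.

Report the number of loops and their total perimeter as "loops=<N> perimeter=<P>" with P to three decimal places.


loops=1 perimeter=6.869

Straddling triangles (10 of 20):
  (v0,v11,v5) [--+] → (-0.6068, 0.387269, 1.00163)–(-0.6068, 1.1373, 0.251599)  len=1.0607
  (v0,v5,v1) [-++] → (-0.6068, 1.1373, 0.251599)–(-0.6068, 1.2334, 0)  len=0.2693
  (v0,v1,v7) [-++] → (-0.6068, 1.2334, 0)–(-0.6068, 1.1373, -0.251599)  len=0.2693
  (v0,v7,v10) [-+-] → (-0.6068, 1.1373, -0.251599)–(-0.6068, 0.387269, -1.00163)  len=1.0607
  (v5,v11,v4) [+-+] → (-0.6068, 0.387269, 1.00163)–(-0.6068, -0.387269, 1.00163)  len=0.7745
  (v10,v7,v6) [-++] → (-0.6068, 0.387269, -1.00163)–(-0.6068, -0.387269, -1.00163)  len=0.7745
  (v3,v4,v2) [++-] → (-0.6068, -1.1373, 0.251599)–(-0.6068, -1.2334, 0)  len=0.2693
  (v3,v2,v6) [+-+] → (-0.6068, -1.2334, 0)–(-0.6068, -1.1373, -0.251599)  len=0.2693
  (v2,v4,v11) [-+-] → (-0.6068, -1.1373, 0.251599)–(-0.6068, -0.387269, 1.00163)  len=1.0607
  (v6,v2,v10) [+--] → (-0.6068, -1.1373, -0.251599)–(-0.6068, -0.387269, -1.00163)  len=1.0607

Chained into 1 loop(s):
  loop 1: 10 segments, perimeter = 6.8692
Total perimeter = 6.869


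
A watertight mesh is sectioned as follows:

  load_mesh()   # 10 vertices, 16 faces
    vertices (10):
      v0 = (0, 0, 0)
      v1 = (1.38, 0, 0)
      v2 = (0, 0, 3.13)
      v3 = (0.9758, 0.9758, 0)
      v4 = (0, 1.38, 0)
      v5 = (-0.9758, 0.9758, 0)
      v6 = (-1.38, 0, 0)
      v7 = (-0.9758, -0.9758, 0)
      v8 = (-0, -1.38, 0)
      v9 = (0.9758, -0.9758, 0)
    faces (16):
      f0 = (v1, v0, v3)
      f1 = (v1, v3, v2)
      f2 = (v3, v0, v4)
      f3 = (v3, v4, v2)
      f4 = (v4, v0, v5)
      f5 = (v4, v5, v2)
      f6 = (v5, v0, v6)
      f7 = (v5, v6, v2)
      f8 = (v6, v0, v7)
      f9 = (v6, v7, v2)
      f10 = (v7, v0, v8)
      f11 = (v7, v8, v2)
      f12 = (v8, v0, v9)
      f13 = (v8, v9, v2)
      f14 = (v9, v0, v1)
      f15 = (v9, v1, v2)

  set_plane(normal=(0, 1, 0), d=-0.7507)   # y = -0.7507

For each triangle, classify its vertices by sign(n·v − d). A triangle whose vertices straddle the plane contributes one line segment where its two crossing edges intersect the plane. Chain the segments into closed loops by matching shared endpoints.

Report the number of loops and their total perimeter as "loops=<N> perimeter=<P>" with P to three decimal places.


loops=1 perimeter=5.776

Straddling triangles (8 of 16):
  (v6,v0,v7) [++-] → (-0.7507, -0.7507, 0)–(-1.06904, -0.7507, 0)  len=0.3183
  (v6,v7,v2) [+-+] → (-1.06904, -0.7507, 0)–(-0.7507, -0.7507, 0.722036)  len=0.7891
  (v7,v0,v8) [-+-] → (-0.7507, -0.7507, 0)–(0, -0.7507, 0)  len=0.7507
  (v7,v8,v2) [--+] → (0, -0.7507, 1.42733)–(-0.7507, -0.7507, 0.722036)  len=1.0300
  (v8,v0,v9) [-+-] → (0, -0.7507, 0)–(0.7507, -0.7507, 0)  len=0.7507
  (v8,v9,v2) [--+] → (0.7507, -0.7507, 0.722036)–(0, -0.7507, 1.42733)  len=1.0300
  (v9,v0,v1) [-++] → (0.7507, -0.7507, 0)–(1.06904, -0.7507, 0)  len=0.3183
  (v9,v1,v2) [-++] → (1.06904, -0.7507, 0)–(0.7507, -0.7507, 0.722036)  len=0.7891

Chained into 1 loop(s):
  loop 1: 8 segments, perimeter = 5.7764
Total perimeter = 5.776


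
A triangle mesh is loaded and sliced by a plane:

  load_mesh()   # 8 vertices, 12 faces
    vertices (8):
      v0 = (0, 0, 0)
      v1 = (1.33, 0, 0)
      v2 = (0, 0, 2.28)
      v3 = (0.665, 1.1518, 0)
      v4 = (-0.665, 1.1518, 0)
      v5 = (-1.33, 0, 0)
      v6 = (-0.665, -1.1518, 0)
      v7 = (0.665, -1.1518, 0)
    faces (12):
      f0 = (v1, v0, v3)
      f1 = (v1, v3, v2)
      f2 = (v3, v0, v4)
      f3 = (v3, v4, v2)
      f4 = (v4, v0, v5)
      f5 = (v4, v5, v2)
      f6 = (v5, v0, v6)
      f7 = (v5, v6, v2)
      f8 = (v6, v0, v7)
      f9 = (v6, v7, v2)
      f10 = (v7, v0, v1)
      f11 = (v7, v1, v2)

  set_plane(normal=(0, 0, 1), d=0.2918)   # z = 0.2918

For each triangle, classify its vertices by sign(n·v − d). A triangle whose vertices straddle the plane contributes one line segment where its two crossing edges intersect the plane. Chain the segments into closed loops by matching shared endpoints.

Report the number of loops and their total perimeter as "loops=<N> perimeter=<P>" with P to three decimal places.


Straddling triangles (6 of 12):
  (v1,v3,v2) [--+] → (0.579892, 1.00439, 0.2918)–(1.15978, 0, 0.2918)  len=1.1598
  (v3,v4,v2) [--+] → (-0.579892, 1.00439, 0.2918)–(0.579892, 1.00439, 0.2918)  len=1.1598
  (v4,v5,v2) [--+] → (-1.15978, 0, 0.2918)–(-0.579892, 1.00439, 0.2918)  len=1.1598
  (v5,v6,v2) [--+] → (-0.579892, -1.00439, 0.2918)–(-1.15978, 0, 0.2918)  len=1.1598
  (v6,v7,v2) [--+] → (0.579892, -1.00439, 0.2918)–(-0.579892, -1.00439, 0.2918)  len=1.1598
  (v7,v1,v2) [--+] → (1.15978, 0, 0.2918)–(0.579892, -1.00439, 0.2918)  len=1.1598

Chained into 1 loop(s):
  loop 1: 6 segments, perimeter = 6.9587
Total perimeter = 6.959

loops=1 perimeter=6.959


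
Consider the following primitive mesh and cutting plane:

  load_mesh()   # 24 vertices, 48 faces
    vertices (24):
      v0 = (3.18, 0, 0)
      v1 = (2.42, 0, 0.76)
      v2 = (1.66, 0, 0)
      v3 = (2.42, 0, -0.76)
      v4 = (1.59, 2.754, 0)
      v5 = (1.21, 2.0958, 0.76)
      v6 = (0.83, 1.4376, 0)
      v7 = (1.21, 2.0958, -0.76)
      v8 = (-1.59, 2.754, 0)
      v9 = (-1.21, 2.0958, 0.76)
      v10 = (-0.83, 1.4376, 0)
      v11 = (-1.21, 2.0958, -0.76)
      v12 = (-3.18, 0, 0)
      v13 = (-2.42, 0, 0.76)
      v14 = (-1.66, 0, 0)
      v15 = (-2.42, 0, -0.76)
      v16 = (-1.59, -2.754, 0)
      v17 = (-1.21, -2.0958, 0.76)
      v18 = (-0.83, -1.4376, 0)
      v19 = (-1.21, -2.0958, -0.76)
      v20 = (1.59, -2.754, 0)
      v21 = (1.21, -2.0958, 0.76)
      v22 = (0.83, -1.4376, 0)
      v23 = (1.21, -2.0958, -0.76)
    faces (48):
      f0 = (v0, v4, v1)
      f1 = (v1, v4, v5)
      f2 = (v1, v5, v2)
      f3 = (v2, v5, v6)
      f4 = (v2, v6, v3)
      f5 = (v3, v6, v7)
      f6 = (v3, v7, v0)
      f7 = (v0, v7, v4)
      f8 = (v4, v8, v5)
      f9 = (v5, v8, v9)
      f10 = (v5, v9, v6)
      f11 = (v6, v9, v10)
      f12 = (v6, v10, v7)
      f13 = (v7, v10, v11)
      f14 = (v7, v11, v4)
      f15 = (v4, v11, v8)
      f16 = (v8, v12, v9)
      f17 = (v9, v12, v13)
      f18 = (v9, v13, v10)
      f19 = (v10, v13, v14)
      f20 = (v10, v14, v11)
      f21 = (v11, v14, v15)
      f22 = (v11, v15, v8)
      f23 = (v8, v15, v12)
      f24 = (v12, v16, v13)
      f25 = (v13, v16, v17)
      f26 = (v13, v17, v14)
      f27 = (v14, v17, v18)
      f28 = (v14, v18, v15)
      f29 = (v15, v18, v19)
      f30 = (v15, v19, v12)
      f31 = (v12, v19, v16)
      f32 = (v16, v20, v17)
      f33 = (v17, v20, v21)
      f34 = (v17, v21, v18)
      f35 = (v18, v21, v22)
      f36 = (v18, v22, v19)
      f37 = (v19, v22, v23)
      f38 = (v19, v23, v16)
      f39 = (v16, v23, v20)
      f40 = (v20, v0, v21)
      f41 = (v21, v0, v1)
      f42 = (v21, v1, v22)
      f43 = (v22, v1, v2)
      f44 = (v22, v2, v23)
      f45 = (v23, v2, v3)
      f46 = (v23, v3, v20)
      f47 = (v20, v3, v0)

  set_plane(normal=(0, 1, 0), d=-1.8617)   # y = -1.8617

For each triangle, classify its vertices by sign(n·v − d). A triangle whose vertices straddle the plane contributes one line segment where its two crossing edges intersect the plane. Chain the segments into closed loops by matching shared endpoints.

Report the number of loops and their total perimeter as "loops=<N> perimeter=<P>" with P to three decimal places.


loops=1 perimeter=10.128

Straddling triangles (18 of 48):
  (v12,v16,v13) [+-+] → (-2.10516, -1.8617, 0)–(-1.85892, -1.8617, 0.246241)  len=0.3482
  (v13,v16,v17) [+--] → (-1.85892, -1.8617, 0.246241)–(-1.34516, -1.8617, 0.76)  len=0.7266
  (v13,v17,v14) [+-+] → (-1.34516, -1.8617, 0.76)–(-1.26026, -1.8617, 0.675108)  len=0.1201
  (v14,v17,v18) [+-+] → (-1.26026, -1.8617, 0.675108)–(-1.07485, -1.8617, 0.489693)  len=0.2622
  (v15,v18,v19) [++-] → (-1.07485, -1.8617, -0.489693)–(-1.34516, -1.8617, -0.76)  len=0.3823
  (v15,v19,v12) [+-+] → (-1.34516, -1.8617, -0.76)–(-1.43005, -1.8617, -0.675108)  len=0.1201
  (v12,v19,v16) [+--] → (-1.43005, -1.8617, -0.675108)–(-2.10516, -1.8617, 0)  len=0.9548
  (v17,v21,v18) [--+] → (0.484439, -1.8617, 0.489693)–(-1.07485, -1.8617, 0.489693)  len=1.5593
  (v18,v21,v22) [+-+] → (0.484439, -1.8617, 0.489693)–(1.07485, -1.8617, 0.489693)  len=0.5904
  (v18,v22,v19) [++-] → (-0.484439, -1.8617, -0.489693)–(-1.07485, -1.8617, -0.489693)  len=0.5904
  (v19,v22,v23) [-+-] → (-0.484439, -1.8617, -0.489693)–(1.07485, -1.8617, -0.489693)  len=1.5593
  (v20,v0,v21) [-+-] → (2.10516, -1.8617, 0)–(1.43005, -1.8617, 0.675108)  len=0.9548
  (v21,v0,v1) [-++] → (1.43005, -1.8617, 0.675108)–(1.34516, -1.8617, 0.76)  len=0.1201
  (v21,v1,v22) [-++] → (1.34516, -1.8617, 0.76)–(1.07485, -1.8617, 0.489693)  len=0.3823
  (v22,v2,v23) [++-] → (1.26026, -1.8617, -0.675108)–(1.07485, -1.8617, -0.489693)  len=0.2622
  (v23,v2,v3) [-++] → (1.26026, -1.8617, -0.675108)–(1.34516, -1.8617, -0.76)  len=0.1201
  (v23,v3,v20) [-+-] → (1.34516, -1.8617, -0.76)–(1.85892, -1.8617, -0.246241)  len=0.7266
  (v20,v3,v0) [-++] → (1.85892, -1.8617, -0.246241)–(2.10516, -1.8617, 0)  len=0.3482

Chained into 1 loop(s):
  loop 1: 18 segments, perimeter = 10.1277
Total perimeter = 10.128
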